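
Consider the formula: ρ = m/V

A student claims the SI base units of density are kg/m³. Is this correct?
Units of each symbol in ρ = m/V:
  m (mass): kg
  V (volume): m³  → in the denominator, contributes 1/m³

Multiplying the contributions: [kg] · [1/m³]
Adding exponents of each base unit: kg: 1, m: -3
SI base units of density: kg/m³

The claimed units kg/m³ match the derived units, so the claim is correct.

Answer: Yes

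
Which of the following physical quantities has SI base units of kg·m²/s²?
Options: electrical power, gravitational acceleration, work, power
Checking the SI base units of each option:
  electrical power (P = IV): kg·m²/s³  ✗
  gravitational acceleration (g = GM/r²): m/s²  ✗
  work (W = Fd): kg·m²/s²  ✓ matches
  power (P = W/t): kg·m²/s³  ✗

Only work has units kg·m²/s².

Answer: work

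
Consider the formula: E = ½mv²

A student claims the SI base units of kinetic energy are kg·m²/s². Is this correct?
Units of each symbol in E = ½mv²:
  m (mass): kg
  v (speed): m/s  → to the power 2, contributes m²/s²
  The factor ½ is dimensionless.

Multiplying the contributions: [kg] · [m²/s²]
Adding exponents of each base unit: kg: 1, m: 2, s: -2
SI base units of kinetic energy: kg·m²/s²

The claimed units kg·m²/s² match the derived units, so the claim is correct.

Answer: Yes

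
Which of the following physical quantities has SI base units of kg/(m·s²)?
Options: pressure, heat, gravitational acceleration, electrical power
Checking the SI base units of each option:
  pressure (P = F/A): kg/(m·s²)  ✓ matches
  heat (Q = mcΔT): kg·m²/s²  ✗
  gravitational acceleration (g = GM/r²): m/s²  ✗
  electrical power (P = IV): kg·m²/s³  ✗

Only pressure has units kg/(m·s²).

Answer: pressure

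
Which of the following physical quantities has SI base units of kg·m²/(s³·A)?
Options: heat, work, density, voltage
Checking the SI base units of each option:
  heat (Q = mcΔT): kg·m²/s²  ✗
  work (W = Fd): kg·m²/s²  ✗
  density (ρ = m/V): kg/m³  ✗
  voltage (V = IR): kg·m²/(s³·A)  ✓ matches

Only voltage has units kg·m²/(s³·A).

Answer: voltage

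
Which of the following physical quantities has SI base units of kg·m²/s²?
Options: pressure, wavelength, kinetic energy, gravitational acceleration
Checking the SI base units of each option:
  pressure (P = F/A): kg/(m·s²)  ✗
  wavelength (λ = v/f): m  ✗
  kinetic energy (E = ½mv²): kg·m²/s²  ✓ matches
  gravitational acceleration (g = GM/r²): m/s²  ✗

Only kinetic energy has units kg·m²/s².

Answer: kinetic energy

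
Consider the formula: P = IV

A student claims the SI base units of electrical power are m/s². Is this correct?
Units of each symbol in P = IV:
  I (current): A
  V (voltage, in volts): kg·m²/(s³·A)

Multiplying the contributions: [A] · [kg·m²/(s³·A)]
Adding exponents of each base unit: kg: 1, m: 2, s: -3
SI base units of electrical power: kg·m²/s³

The claimed units m/s² (exponents m: 1, s: -2) do not match the derived units kg·m²/s³ (exponents kg: 1, m: 2, s: -3), so the claim is incorrect.

Answer: No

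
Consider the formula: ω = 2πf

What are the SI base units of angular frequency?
Units of each symbol in ω = 2πf:
  f (frequency): 1/s
  The factor 2π is dimensionless.

Multiplying the contributions: [1/s]
Adding exponents of each base unit: s: -1
SI base units of angular frequency: 1/s

Answer: 1/s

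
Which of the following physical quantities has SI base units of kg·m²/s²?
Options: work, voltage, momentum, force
Checking the SI base units of each option:
  work (W = Fd): kg·m²/s²  ✓ matches
  voltage (V = IR): kg·m²/(s³·A)  ✗
  momentum (p = mv): kg·m/s  ✗
  force (F = ma): kg·m/s²  ✗

Only work has units kg·m²/s².

Answer: work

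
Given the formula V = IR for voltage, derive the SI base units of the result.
Units of each symbol in V = IR:
  I (current): A
  R (resistance, in ohms): kg·m²/(s³·A²)

Multiplying the contributions: [A] · [kg·m²/(s³·A²)]
Adding exponents of each base unit: kg: 1, m: 2, s: -3, A: -1
SI base units of voltage: kg·m²/(s³·A)

Answer: kg·m²/(s³·A)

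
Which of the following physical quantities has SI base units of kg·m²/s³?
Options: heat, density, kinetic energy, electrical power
Checking the SI base units of each option:
  heat (Q = mcΔT): kg·m²/s²  ✗
  density (ρ = m/V): kg/m³  ✗
  kinetic energy (E = ½mv²): kg·m²/s²  ✗
  electrical power (P = IV): kg·m²/s³  ✓ matches

Only electrical power has units kg·m²/s³.

Answer: electrical power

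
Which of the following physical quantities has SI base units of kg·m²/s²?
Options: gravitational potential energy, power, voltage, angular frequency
Checking the SI base units of each option:
  gravitational potential energy (U = -GMm/r): kg·m²/s²  ✓ matches
  power (P = W/t): kg·m²/s³  ✗
  voltage (V = IR): kg·m²/(s³·A)  ✗
  angular frequency (ω = 2πf): 1/s  ✗

Only gravitational potential energy has units kg·m²/s².

Answer: gravitational potential energy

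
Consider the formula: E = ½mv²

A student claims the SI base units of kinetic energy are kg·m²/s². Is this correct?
Units of each symbol in E = ½mv²:
  m (mass): kg
  v (speed): m/s  → to the power 2, contributes m²/s²
  The factor ½ is dimensionless.

Multiplying the contributions: [kg] · [m²/s²]
Adding exponents of each base unit: kg: 1, m: 2, s: -2
SI base units of kinetic energy: kg·m²/s²

The claimed units kg·m²/s² match the derived units, so the claim is correct.

Answer: Yes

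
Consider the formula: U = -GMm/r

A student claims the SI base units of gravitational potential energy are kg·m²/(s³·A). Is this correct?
Units of each symbol in U = -GMm/r:
  G (gravitational constant): m³/(kg·s²)
  M (mass): kg
  m (mass): kg
  r (distance): m  → in the denominator, contributes 1/m
  The minus sign does not affect the units.

Multiplying the contributions: [m³/(kg·s²)] · [kg] · [kg] · [1/m]
Adding exponents of each base unit: kg: 1, m: 2, s: -2
SI base units of gravitational potential energy: kg·m²/s²

The claimed units kg·m²/(s³·A) (exponents kg: 1, m: 2, s: -3, A: -1) do not match the derived units kg·m²/s² (exponents kg: 1, m: 2, s: -2), so the claim is incorrect.

Answer: No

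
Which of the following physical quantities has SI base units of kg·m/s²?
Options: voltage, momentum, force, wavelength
Checking the SI base units of each option:
  voltage (V = IR): kg·m²/(s³·A)  ✗
  momentum (p = mv): kg·m/s  ✗
  force (F = ma): kg·m/s²  ✓ matches
  wavelength (λ = v/f): m  ✗

Only force has units kg·m/s².

Answer: force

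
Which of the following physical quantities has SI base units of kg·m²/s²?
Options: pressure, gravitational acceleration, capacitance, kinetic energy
Checking the SI base units of each option:
  pressure (P = F/A): kg/(m·s²)  ✗
  gravitational acceleration (g = GM/r²): m/s²  ✗
  capacitance (C = Q/V): s⁴·A²/(kg·m²)  ✗
  kinetic energy (E = ½mv²): kg·m²/s²  ✓ matches

Only kinetic energy has units kg·m²/s².

Answer: kinetic energy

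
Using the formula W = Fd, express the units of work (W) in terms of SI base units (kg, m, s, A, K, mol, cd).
Units of each symbol in W = Fd:
  F (force): kg·m/s²
  d (displacement): m

Multiplying the contributions: [kg·m/s²] · [m]
Adding exponents of each base unit: kg: 1, m: 2, s: -2
SI base units of work: kg·m²/s²

Answer: kg·m²/s²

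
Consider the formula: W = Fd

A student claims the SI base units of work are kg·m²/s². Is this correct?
Units of each symbol in W = Fd:
  F (force): kg·m/s²
  d (displacement): m

Multiplying the contributions: [kg·m/s²] · [m]
Adding exponents of each base unit: kg: 1, m: 2, s: -2
SI base units of work: kg·m²/s²

The claimed units kg·m²/s² match the derived units, so the claim is correct.

Answer: Yes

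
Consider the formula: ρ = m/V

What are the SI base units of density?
Units of each symbol in ρ = m/V:
  m (mass): kg
  V (volume): m³  → in the denominator, contributes 1/m³

Multiplying the contributions: [kg] · [1/m³]
Adding exponents of each base unit: kg: 1, m: -3
SI base units of density: kg/m³

Answer: kg/m³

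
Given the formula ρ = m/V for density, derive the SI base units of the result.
Units of each symbol in ρ = m/V:
  m (mass): kg
  V (volume): m³  → in the denominator, contributes 1/m³

Multiplying the contributions: [kg] · [1/m³]
Adding exponents of each base unit: kg: 1, m: -3
SI base units of density: kg/m³

Answer: kg/m³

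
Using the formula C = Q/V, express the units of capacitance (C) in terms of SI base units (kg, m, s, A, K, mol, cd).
Units of each symbol in C = Q/V:
  Q (charge, in coulombs): s·A
  V (voltage, in volts): kg·m²/(s³·A)  → in the denominator, contributes s³·A/(kg·m²)

Multiplying the contributions: [s·A] · [s³·A/(kg·m²)]
Adding exponents of each base unit: kg: -1, m: -2, s: 4, A: 2
SI base units of capacitance: s⁴·A²/(kg·m²)

Answer: s⁴·A²/(kg·m²)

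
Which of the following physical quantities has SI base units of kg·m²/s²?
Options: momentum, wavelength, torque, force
Checking the SI base units of each option:
  momentum (p = mv): kg·m/s  ✗
  wavelength (λ = v/f): m  ✗
  torque (τ = Fr): kg·m²/s²  ✓ matches
  force (F = ma): kg·m/s²  ✗

Only torque has units kg·m²/s².

Answer: torque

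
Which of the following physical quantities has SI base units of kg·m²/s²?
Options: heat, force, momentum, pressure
Checking the SI base units of each option:
  heat (Q = mcΔT): kg·m²/s²  ✓ matches
  force (F = ma): kg·m/s²  ✗
  momentum (p = mv): kg·m/s  ✗
  pressure (P = F/A): kg/(m·s²)  ✗

Only heat has units kg·m²/s².

Answer: heat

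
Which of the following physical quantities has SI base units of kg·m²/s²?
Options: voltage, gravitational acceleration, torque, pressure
Checking the SI base units of each option:
  voltage (V = IR): kg·m²/(s³·A)  ✗
  gravitational acceleration (g = GM/r²): m/s²  ✗
  torque (τ = Fr): kg·m²/s²  ✓ matches
  pressure (P = F/A): kg/(m·s²)  ✗

Only torque has units kg·m²/s².

Answer: torque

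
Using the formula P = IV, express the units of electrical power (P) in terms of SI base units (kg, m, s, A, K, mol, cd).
Units of each symbol in P = IV:
  I (current): A
  V (voltage, in volts): kg·m²/(s³·A)

Multiplying the contributions: [A] · [kg·m²/(s³·A)]
Adding exponents of each base unit: kg: 1, m: 2, s: -3
SI base units of electrical power: kg·m²/s³

Answer: kg·m²/s³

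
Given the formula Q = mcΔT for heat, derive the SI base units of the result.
Units of each symbol in Q = mcΔT:
  m (mass): kg
  c (specific heat capacity, in J/(kg·K)): m²/(s²·K)
  ΔT (temperature change): K

Multiplying the contributions: [kg] · [m²/(s²·K)] · [K]
Adding exponents of each base unit: kg: 1, m: 2, s: -2
SI base units of heat: kg·m²/s²

Answer: kg·m²/s²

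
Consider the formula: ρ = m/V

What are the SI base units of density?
Units of each symbol in ρ = m/V:
  m (mass): kg
  V (volume): m³  → in the denominator, contributes 1/m³

Multiplying the contributions: [kg] · [1/m³]
Adding exponents of each base unit: kg: 1, m: -3
SI base units of density: kg/m³

Answer: kg/m³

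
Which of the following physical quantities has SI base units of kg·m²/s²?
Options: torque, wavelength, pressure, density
Checking the SI base units of each option:
  torque (τ = Fr): kg·m²/s²  ✓ matches
  wavelength (λ = v/f): m  ✗
  pressure (P = F/A): kg/(m·s²)  ✗
  density (ρ = m/V): kg/m³  ✗

Only torque has units kg·m²/s².

Answer: torque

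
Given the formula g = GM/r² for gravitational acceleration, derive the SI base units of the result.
Units of each symbol in g = GM/r²:
  G (gravitational constant): m³/(kg·s²)
  M (mass): kg
  r (distance): m  → to the power 2 in the denominator, contributes 1/m²

Multiplying the contributions: [m³/(kg·s²)] · [kg] · [1/m²]
Adding exponents of each base unit: m: 1, s: -2
SI base units of gravitational acceleration: m/s²

Answer: m/s²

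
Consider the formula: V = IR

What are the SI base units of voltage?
Units of each symbol in V = IR:
  I (current): A
  R (resistance, in ohms): kg·m²/(s³·A²)

Multiplying the contributions: [A] · [kg·m²/(s³·A²)]
Adding exponents of each base unit: kg: 1, m: 2, s: -3, A: -1
SI base units of voltage: kg·m²/(s³·A)

Answer: kg·m²/(s³·A)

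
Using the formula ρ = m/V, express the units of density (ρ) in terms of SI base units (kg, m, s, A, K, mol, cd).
Units of each symbol in ρ = m/V:
  m (mass): kg
  V (volume): m³  → in the denominator, contributes 1/m³

Multiplying the contributions: [kg] · [1/m³]
Adding exponents of each base unit: kg: 1, m: -3
SI base units of density: kg/m³

Answer: kg/m³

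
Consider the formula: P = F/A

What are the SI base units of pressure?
Units of each symbol in P = F/A:
  F (force): kg·m/s²
  A (area): m²  → in the denominator, contributes 1/m²

Multiplying the contributions: [kg·m/s²] · [1/m²]
Adding exponents of each base unit: kg: 1, m: -1, s: -2
SI base units of pressure: kg/(m·s²)

Answer: kg/(m·s²)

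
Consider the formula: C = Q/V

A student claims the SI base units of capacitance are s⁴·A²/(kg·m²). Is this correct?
Units of each symbol in C = Q/V:
  Q (charge, in coulombs): s·A
  V (voltage, in volts): kg·m²/(s³·A)  → in the denominator, contributes s³·A/(kg·m²)

Multiplying the contributions: [s·A] · [s³·A/(kg·m²)]
Adding exponents of each base unit: kg: -1, m: -2, s: 4, A: 2
SI base units of capacitance: s⁴·A²/(kg·m²)

The claimed units s⁴·A²/(kg·m²) match the derived units, so the claim is correct.

Answer: Yes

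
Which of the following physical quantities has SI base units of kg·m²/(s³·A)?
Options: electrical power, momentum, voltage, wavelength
Checking the SI base units of each option:
  electrical power (P = IV): kg·m²/s³  ✗
  momentum (p = mv): kg·m/s  ✗
  voltage (V = IR): kg·m²/(s³·A)  ✓ matches
  wavelength (λ = v/f): m  ✗

Only voltage has units kg·m²/(s³·A).

Answer: voltage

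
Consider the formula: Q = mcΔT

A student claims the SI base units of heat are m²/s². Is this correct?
Units of each symbol in Q = mcΔT:
  m (mass): kg
  c (specific heat capacity, in J/(kg·K)): m²/(s²·K)
  ΔT (temperature change): K

Multiplying the contributions: [kg] · [m²/(s²·K)] · [K]
Adding exponents of each base unit: kg: 1, m: 2, s: -2
SI base units of heat: kg·m²/s²

The claimed units m²/s² (exponents m: 2, s: -2) do not match the derived units kg·m²/s² (exponents kg: 1, m: 2, s: -2), so the claim is incorrect.

Answer: No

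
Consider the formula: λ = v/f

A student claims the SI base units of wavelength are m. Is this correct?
Units of each symbol in λ = v/f:
  v (wave speed): m/s
  f (frequency): 1/s  → in the denominator, contributes s

Multiplying the contributions: [m/s] · [s]
Adding exponents of each base unit: m: 1
SI base units of wavelength: m

The claimed units m match the derived units, so the claim is correct.

Answer: Yes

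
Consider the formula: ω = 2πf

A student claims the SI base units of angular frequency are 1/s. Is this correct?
Units of each symbol in ω = 2πf:
  f (frequency): 1/s
  The factor 2π is dimensionless.

Multiplying the contributions: [1/s]
Adding exponents of each base unit: s: -1
SI base units of angular frequency: 1/s

The claimed units 1/s match the derived units, so the claim is correct.

Answer: Yes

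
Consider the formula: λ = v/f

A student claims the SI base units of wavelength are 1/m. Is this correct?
Units of each symbol in λ = v/f:
  v (wave speed): m/s
  f (frequency): 1/s  → in the denominator, contributes s

Multiplying the contributions: [m/s] · [s]
Adding exponents of each base unit: m: 1
SI base units of wavelength: m

The claimed units 1/m (exponents m: -1) do not match the derived units m (exponents m: 1), so the claim is incorrect.

Answer: No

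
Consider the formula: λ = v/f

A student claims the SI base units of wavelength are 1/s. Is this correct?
Units of each symbol in λ = v/f:
  v (wave speed): m/s
  f (frequency): 1/s  → in the denominator, contributes s

Multiplying the contributions: [m/s] · [s]
Adding exponents of each base unit: m: 1
SI base units of wavelength: m

The claimed units 1/s (exponents s: -1) do not match the derived units m (exponents m: 1), so the claim is incorrect.

Answer: No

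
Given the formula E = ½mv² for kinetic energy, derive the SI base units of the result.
Units of each symbol in E = ½mv²:
  m (mass): kg
  v (speed): m/s  → to the power 2, contributes m²/s²
  The factor ½ is dimensionless.

Multiplying the contributions: [kg] · [m²/s²]
Adding exponents of each base unit: kg: 1, m: 2, s: -2
SI base units of kinetic energy: kg·m²/s²

Answer: kg·m²/s²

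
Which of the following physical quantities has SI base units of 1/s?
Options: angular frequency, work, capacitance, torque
Checking the SI base units of each option:
  angular frequency (ω = 2πf): 1/s  ✓ matches
  work (W = Fd): kg·m²/s²  ✗
  capacitance (C = Q/V): s⁴·A²/(kg·m²)  ✗
  torque (τ = Fr): kg·m²/s²  ✗

Only angular frequency has units 1/s.

Answer: angular frequency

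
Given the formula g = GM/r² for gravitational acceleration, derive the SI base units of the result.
Units of each symbol in g = GM/r²:
  G (gravitational constant): m³/(kg·s²)
  M (mass): kg
  r (distance): m  → to the power 2 in the denominator, contributes 1/m²

Multiplying the contributions: [m³/(kg·s²)] · [kg] · [1/m²]
Adding exponents of each base unit: m: 1, s: -2
SI base units of gravitational acceleration: m/s²

Answer: m/s²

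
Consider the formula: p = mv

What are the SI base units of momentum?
Units of each symbol in p = mv:
  m (mass): kg
  v (velocity): m/s

Multiplying the contributions: [kg] · [m/s]
Adding exponents of each base unit: kg: 1, m: 1, s: -1
SI base units of momentum: kg·m/s

Answer: kg·m/s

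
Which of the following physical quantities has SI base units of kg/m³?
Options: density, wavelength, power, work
Checking the SI base units of each option:
  density (ρ = m/V): kg/m³  ✓ matches
  wavelength (λ = v/f): m  ✗
  power (P = W/t): kg·m²/s³  ✗
  work (W = Fd): kg·m²/s²  ✗

Only density has units kg/m³.

Answer: density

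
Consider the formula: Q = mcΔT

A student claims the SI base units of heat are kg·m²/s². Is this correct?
Units of each symbol in Q = mcΔT:
  m (mass): kg
  c (specific heat capacity, in J/(kg·K)): m²/(s²·K)
  ΔT (temperature change): K

Multiplying the contributions: [kg] · [m²/(s²·K)] · [K]
Adding exponents of each base unit: kg: 1, m: 2, s: -2
SI base units of heat: kg·m²/s²

The claimed units kg·m²/s² match the derived units, so the claim is correct.

Answer: Yes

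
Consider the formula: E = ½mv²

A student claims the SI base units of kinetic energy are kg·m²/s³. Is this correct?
Units of each symbol in E = ½mv²:
  m (mass): kg
  v (speed): m/s  → to the power 2, contributes m²/s²
  The factor ½ is dimensionless.

Multiplying the contributions: [kg] · [m²/s²]
Adding exponents of each base unit: kg: 1, m: 2, s: -2
SI base units of kinetic energy: kg·m²/s²

The claimed units kg·m²/s³ (exponents kg: 1, m: 2, s: -3) do not match the derived units kg·m²/s² (exponents kg: 1, m: 2, s: -2), so the claim is incorrect.

Answer: No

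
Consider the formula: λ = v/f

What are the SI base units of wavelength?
Units of each symbol in λ = v/f:
  v (wave speed): m/s
  f (frequency): 1/s  → in the denominator, contributes s

Multiplying the contributions: [m/s] · [s]
Adding exponents of each base unit: m: 1
SI base units of wavelength: m

Answer: m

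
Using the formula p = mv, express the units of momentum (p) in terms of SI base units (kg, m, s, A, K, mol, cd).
Units of each symbol in p = mv:
  m (mass): kg
  v (velocity): m/s

Multiplying the contributions: [kg] · [m/s]
Adding exponents of each base unit: kg: 1, m: 1, s: -1
SI base units of momentum: kg·m/s

Answer: kg·m/s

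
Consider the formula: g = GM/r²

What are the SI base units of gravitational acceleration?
Units of each symbol in g = GM/r²:
  G (gravitational constant): m³/(kg·s²)
  M (mass): kg
  r (distance): m  → to the power 2 in the denominator, contributes 1/m²

Multiplying the contributions: [m³/(kg·s²)] · [kg] · [1/m²]
Adding exponents of each base unit: m: 1, s: -2
SI base units of gravitational acceleration: m/s²

Answer: m/s²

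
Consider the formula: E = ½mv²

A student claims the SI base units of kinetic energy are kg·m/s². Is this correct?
Units of each symbol in E = ½mv²:
  m (mass): kg
  v (speed): m/s  → to the power 2, contributes m²/s²
  The factor ½ is dimensionless.

Multiplying the contributions: [kg] · [m²/s²]
Adding exponents of each base unit: kg: 1, m: 2, s: -2
SI base units of kinetic energy: kg·m²/s²

The claimed units kg·m/s² (exponents kg: 1, m: 1, s: -2) do not match the derived units kg·m²/s² (exponents kg: 1, m: 2, s: -2), so the claim is incorrect.

Answer: No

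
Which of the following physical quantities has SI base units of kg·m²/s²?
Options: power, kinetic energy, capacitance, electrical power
Checking the SI base units of each option:
  power (P = W/t): kg·m²/s³  ✗
  kinetic energy (E = ½mv²): kg·m²/s²  ✓ matches
  capacitance (C = Q/V): s⁴·A²/(kg·m²)  ✗
  electrical power (P = IV): kg·m²/s³  ✗

Only kinetic energy has units kg·m²/s².

Answer: kinetic energy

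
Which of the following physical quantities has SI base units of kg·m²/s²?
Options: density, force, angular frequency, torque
Checking the SI base units of each option:
  density (ρ = m/V): kg/m³  ✗
  force (F = ma): kg·m/s²  ✗
  angular frequency (ω = 2πf): 1/s  ✗
  torque (τ = Fr): kg·m²/s²  ✓ matches

Only torque has units kg·m²/s².

Answer: torque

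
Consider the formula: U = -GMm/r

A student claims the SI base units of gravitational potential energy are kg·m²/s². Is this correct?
Units of each symbol in U = -GMm/r:
  G (gravitational constant): m³/(kg·s²)
  M (mass): kg
  m (mass): kg
  r (distance): m  → in the denominator, contributes 1/m
  The minus sign does not affect the units.

Multiplying the contributions: [m³/(kg·s²)] · [kg] · [kg] · [1/m]
Adding exponents of each base unit: kg: 1, m: 2, s: -2
SI base units of gravitational potential energy: kg·m²/s²

The claimed units kg·m²/s² match the derived units, so the claim is correct.

Answer: Yes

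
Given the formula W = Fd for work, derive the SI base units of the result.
Units of each symbol in W = Fd:
  F (force): kg·m/s²
  d (displacement): m

Multiplying the contributions: [kg·m/s²] · [m]
Adding exponents of each base unit: kg: 1, m: 2, s: -2
SI base units of work: kg·m²/s²

Answer: kg·m²/s²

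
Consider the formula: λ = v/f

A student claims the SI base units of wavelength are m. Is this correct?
Units of each symbol in λ = v/f:
  v (wave speed): m/s
  f (frequency): 1/s  → in the denominator, contributes s

Multiplying the contributions: [m/s] · [s]
Adding exponents of each base unit: m: 1
SI base units of wavelength: m

The claimed units m match the derived units, so the claim is correct.

Answer: Yes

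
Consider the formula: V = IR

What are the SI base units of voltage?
Units of each symbol in V = IR:
  I (current): A
  R (resistance, in ohms): kg·m²/(s³·A²)

Multiplying the contributions: [A] · [kg·m²/(s³·A²)]
Adding exponents of each base unit: kg: 1, m: 2, s: -3, A: -1
SI base units of voltage: kg·m²/(s³·A)

Answer: kg·m²/(s³·A)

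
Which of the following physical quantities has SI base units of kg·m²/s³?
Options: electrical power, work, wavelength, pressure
Checking the SI base units of each option:
  electrical power (P = IV): kg·m²/s³  ✓ matches
  work (W = Fd): kg·m²/s²  ✗
  wavelength (λ = v/f): m  ✗
  pressure (P = F/A): kg/(m·s²)  ✗

Only electrical power has units kg·m²/s³.

Answer: electrical power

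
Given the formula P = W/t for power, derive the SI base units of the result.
Units of each symbol in P = W/t:
  W (work): kg·m²/s²
  t (time): s  → in the denominator, contributes 1/s

Multiplying the contributions: [kg·m²/s²] · [1/s]
Adding exponents of each base unit: kg: 1, m: 2, s: -3
SI base units of power: kg·m²/s³

Answer: kg·m²/s³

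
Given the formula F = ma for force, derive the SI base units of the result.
Units of each symbol in F = ma:
  m (mass): kg
  a (acceleration): m/s²

Multiplying the contributions: [kg] · [m/s²]
Adding exponents of each base unit: kg: 1, m: 1, s: -2
SI base units of force: kg·m/s²

Answer: kg·m/s²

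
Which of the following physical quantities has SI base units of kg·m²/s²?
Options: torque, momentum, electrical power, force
Checking the SI base units of each option:
  torque (τ = Fr): kg·m²/s²  ✓ matches
  momentum (p = mv): kg·m/s  ✗
  electrical power (P = IV): kg·m²/s³  ✗
  force (F = ma): kg·m/s²  ✗

Only torque has units kg·m²/s².

Answer: torque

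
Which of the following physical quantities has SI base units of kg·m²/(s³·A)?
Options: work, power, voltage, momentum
Checking the SI base units of each option:
  work (W = Fd): kg·m²/s²  ✗
  power (P = W/t): kg·m²/s³  ✗
  voltage (V = IR): kg·m²/(s³·A)  ✓ matches
  momentum (p = mv): kg·m/s  ✗

Only voltage has units kg·m²/(s³·A).

Answer: voltage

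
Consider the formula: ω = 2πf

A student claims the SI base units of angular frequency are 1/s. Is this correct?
Units of each symbol in ω = 2πf:
  f (frequency): 1/s
  The factor 2π is dimensionless.

Multiplying the contributions: [1/s]
Adding exponents of each base unit: s: -1
SI base units of angular frequency: 1/s

The claimed units 1/s match the derived units, so the claim is correct.

Answer: Yes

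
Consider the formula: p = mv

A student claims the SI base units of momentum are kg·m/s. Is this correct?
Units of each symbol in p = mv:
  m (mass): kg
  v (velocity): m/s

Multiplying the contributions: [kg] · [m/s]
Adding exponents of each base unit: kg: 1, m: 1, s: -1
SI base units of momentum: kg·m/s

The claimed units kg·m/s match the derived units, so the claim is correct.

Answer: Yes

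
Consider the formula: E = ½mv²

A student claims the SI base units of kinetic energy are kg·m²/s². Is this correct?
Units of each symbol in E = ½mv²:
  m (mass): kg
  v (speed): m/s  → to the power 2, contributes m²/s²
  The factor ½ is dimensionless.

Multiplying the contributions: [kg] · [m²/s²]
Adding exponents of each base unit: kg: 1, m: 2, s: -2
SI base units of kinetic energy: kg·m²/s²

The claimed units kg·m²/s² match the derived units, so the claim is correct.

Answer: Yes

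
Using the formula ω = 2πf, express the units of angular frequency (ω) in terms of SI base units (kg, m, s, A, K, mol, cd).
Units of each symbol in ω = 2πf:
  f (frequency): 1/s
  The factor 2π is dimensionless.

Multiplying the contributions: [1/s]
Adding exponents of each base unit: s: -1
SI base units of angular frequency: 1/s

Answer: 1/s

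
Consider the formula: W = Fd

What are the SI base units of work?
Units of each symbol in W = Fd:
  F (force): kg·m/s²
  d (displacement): m

Multiplying the contributions: [kg·m/s²] · [m]
Adding exponents of each base unit: kg: 1, m: 2, s: -2
SI base units of work: kg·m²/s²

Answer: kg·m²/s²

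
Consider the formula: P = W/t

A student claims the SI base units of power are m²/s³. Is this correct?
Units of each symbol in P = W/t:
  W (work): kg·m²/s²
  t (time): s  → in the denominator, contributes 1/s

Multiplying the contributions: [kg·m²/s²] · [1/s]
Adding exponents of each base unit: kg: 1, m: 2, s: -3
SI base units of power: kg·m²/s³

The claimed units m²/s³ (exponents m: 2, s: -3) do not match the derived units kg·m²/s³ (exponents kg: 1, m: 2, s: -3), so the claim is incorrect.

Answer: No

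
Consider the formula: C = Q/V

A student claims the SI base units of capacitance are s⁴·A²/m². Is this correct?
Units of each symbol in C = Q/V:
  Q (charge, in coulombs): s·A
  V (voltage, in volts): kg·m²/(s³·A)  → in the denominator, contributes s³·A/(kg·m²)

Multiplying the contributions: [s·A] · [s³·A/(kg·m²)]
Adding exponents of each base unit: kg: -1, m: -2, s: 4, A: 2
SI base units of capacitance: s⁴·A²/(kg·m²)

The claimed units s⁴·A²/m² (exponents m: -2, s: 4, A: 2) do not match the derived units s⁴·A²/(kg·m²) (exponents kg: -1, m: -2, s: 4, A: 2), so the claim is incorrect.

Answer: No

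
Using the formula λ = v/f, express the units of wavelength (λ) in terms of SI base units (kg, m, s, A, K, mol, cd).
Units of each symbol in λ = v/f:
  v (wave speed): m/s
  f (frequency): 1/s  → in the denominator, contributes s

Multiplying the contributions: [m/s] · [s]
Adding exponents of each base unit: m: 1
SI base units of wavelength: m

Answer: m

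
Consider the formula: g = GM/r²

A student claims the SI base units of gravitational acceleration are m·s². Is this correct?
Units of each symbol in g = GM/r²:
  G (gravitational constant): m³/(kg·s²)
  M (mass): kg
  r (distance): m  → to the power 2 in the denominator, contributes 1/m²

Multiplying the contributions: [m³/(kg·s²)] · [kg] · [1/m²]
Adding exponents of each base unit: m: 1, s: -2
SI base units of gravitational acceleration: m/s²

The claimed units m·s² (exponents m: 1, s: 2) do not match the derived units m/s² (exponents m: 1, s: -2), so the claim is incorrect.

Answer: No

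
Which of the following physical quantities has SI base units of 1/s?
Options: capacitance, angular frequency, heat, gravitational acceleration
Checking the SI base units of each option:
  capacitance (C = Q/V): s⁴·A²/(kg·m²)  ✗
  angular frequency (ω = 2πf): 1/s  ✓ matches
  heat (Q = mcΔT): kg·m²/s²  ✗
  gravitational acceleration (g = GM/r²): m/s²  ✗

Only angular frequency has units 1/s.

Answer: angular frequency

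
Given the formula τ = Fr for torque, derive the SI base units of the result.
Units of each symbol in τ = Fr:
  F (force): kg·m/s²
  r (lever arm): m

Multiplying the contributions: [kg·m/s²] · [m]
Adding exponents of each base unit: kg: 1, m: 2, s: -2
SI base units of torque: kg·m²/s²

Answer: kg·m²/s²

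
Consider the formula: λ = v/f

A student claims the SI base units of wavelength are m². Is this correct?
Units of each symbol in λ = v/f:
  v (wave speed): m/s
  f (frequency): 1/s  → in the denominator, contributes s

Multiplying the contributions: [m/s] · [s]
Adding exponents of each base unit: m: 1
SI base units of wavelength: m

The claimed units m² (exponents m: 2) do not match the derived units m (exponents m: 1), so the claim is incorrect.

Answer: No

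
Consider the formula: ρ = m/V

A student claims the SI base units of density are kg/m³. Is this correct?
Units of each symbol in ρ = m/V:
  m (mass): kg
  V (volume): m³  → in the denominator, contributes 1/m³

Multiplying the contributions: [kg] · [1/m³]
Adding exponents of each base unit: kg: 1, m: -3
SI base units of density: kg/m³

The claimed units kg/m³ match the derived units, so the claim is correct.

Answer: Yes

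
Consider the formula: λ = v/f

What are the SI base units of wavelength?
Units of each symbol in λ = v/f:
  v (wave speed): m/s
  f (frequency): 1/s  → in the denominator, contributes s

Multiplying the contributions: [m/s] · [s]
Adding exponents of each base unit: m: 1
SI base units of wavelength: m

Answer: m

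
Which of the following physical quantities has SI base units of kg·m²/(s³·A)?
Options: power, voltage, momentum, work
Checking the SI base units of each option:
  power (P = W/t): kg·m²/s³  ✗
  voltage (V = IR): kg·m²/(s³·A)  ✓ matches
  momentum (p = mv): kg·m/s  ✗
  work (W = Fd): kg·m²/s²  ✗

Only voltage has units kg·m²/(s³·A).

Answer: voltage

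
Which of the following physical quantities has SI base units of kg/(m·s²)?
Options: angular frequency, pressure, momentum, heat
Checking the SI base units of each option:
  angular frequency (ω = 2πf): 1/s  ✗
  pressure (P = F/A): kg/(m·s²)  ✓ matches
  momentum (p = mv): kg·m/s  ✗
  heat (Q = mcΔT): kg·m²/s²  ✗

Only pressure has units kg/(m·s²).

Answer: pressure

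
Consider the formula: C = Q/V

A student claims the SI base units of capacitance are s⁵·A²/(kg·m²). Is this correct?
Units of each symbol in C = Q/V:
  Q (charge, in coulombs): s·A
  V (voltage, in volts): kg·m²/(s³·A)  → in the denominator, contributes s³·A/(kg·m²)

Multiplying the contributions: [s·A] · [s³·A/(kg·m²)]
Adding exponents of each base unit: kg: -1, m: -2, s: 4, A: 2
SI base units of capacitance: s⁴·A²/(kg·m²)

The claimed units s⁵·A²/(kg·m²) (exponents kg: -1, m: -2, s: 5, A: 2) do not match the derived units s⁴·A²/(kg·m²) (exponents kg: -1, m: -2, s: 4, A: 2), so the claim is incorrect.

Answer: No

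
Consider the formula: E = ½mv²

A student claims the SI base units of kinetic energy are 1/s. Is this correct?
Units of each symbol in E = ½mv²:
  m (mass): kg
  v (speed): m/s  → to the power 2, contributes m²/s²
  The factor ½ is dimensionless.

Multiplying the contributions: [kg] · [m²/s²]
Adding exponents of each base unit: kg: 1, m: 2, s: -2
SI base units of kinetic energy: kg·m²/s²

The claimed units 1/s (exponents s: -1) do not match the derived units kg·m²/s² (exponents kg: 1, m: 2, s: -2), so the claim is incorrect.

Answer: No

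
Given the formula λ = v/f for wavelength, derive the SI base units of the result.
Units of each symbol in λ = v/f:
  v (wave speed): m/s
  f (frequency): 1/s  → in the denominator, contributes s

Multiplying the contributions: [m/s] · [s]
Adding exponents of each base unit: m: 1
SI base units of wavelength: m

Answer: m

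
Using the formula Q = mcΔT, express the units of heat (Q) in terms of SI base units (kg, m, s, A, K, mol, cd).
Units of each symbol in Q = mcΔT:
  m (mass): kg
  c (specific heat capacity, in J/(kg·K)): m²/(s²·K)
  ΔT (temperature change): K

Multiplying the contributions: [kg] · [m²/(s²·K)] · [K]
Adding exponents of each base unit: kg: 1, m: 2, s: -2
SI base units of heat: kg·m²/s²

Answer: kg·m²/s²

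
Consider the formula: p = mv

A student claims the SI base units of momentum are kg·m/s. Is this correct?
Units of each symbol in p = mv:
  m (mass): kg
  v (velocity): m/s

Multiplying the contributions: [kg] · [m/s]
Adding exponents of each base unit: kg: 1, m: 1, s: -1
SI base units of momentum: kg·m/s

The claimed units kg·m/s match the derived units, so the claim is correct.

Answer: Yes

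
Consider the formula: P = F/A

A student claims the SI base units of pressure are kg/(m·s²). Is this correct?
Units of each symbol in P = F/A:
  F (force): kg·m/s²
  A (area): m²  → in the denominator, contributes 1/m²

Multiplying the contributions: [kg·m/s²] · [1/m²]
Adding exponents of each base unit: kg: 1, m: -1, s: -2
SI base units of pressure: kg/(m·s²)

The claimed units kg/(m·s²) match the derived units, so the claim is correct.

Answer: Yes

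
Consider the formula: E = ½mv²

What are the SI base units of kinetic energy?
Units of each symbol in E = ½mv²:
  m (mass): kg
  v (speed): m/s  → to the power 2, contributes m²/s²
  The factor ½ is dimensionless.

Multiplying the contributions: [kg] · [m²/s²]
Adding exponents of each base unit: kg: 1, m: 2, s: -2
SI base units of kinetic energy: kg·m²/s²

Answer: kg·m²/s²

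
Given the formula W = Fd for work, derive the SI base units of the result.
Units of each symbol in W = Fd:
  F (force): kg·m/s²
  d (displacement): m

Multiplying the contributions: [kg·m/s²] · [m]
Adding exponents of each base unit: kg: 1, m: 2, s: -2
SI base units of work: kg·m²/s²

Answer: kg·m²/s²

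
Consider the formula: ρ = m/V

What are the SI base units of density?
Units of each symbol in ρ = m/V:
  m (mass): kg
  V (volume): m³  → in the denominator, contributes 1/m³

Multiplying the contributions: [kg] · [1/m³]
Adding exponents of each base unit: kg: 1, m: -3
SI base units of density: kg/m³

Answer: kg/m³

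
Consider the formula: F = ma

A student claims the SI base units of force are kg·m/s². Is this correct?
Units of each symbol in F = ma:
  m (mass): kg
  a (acceleration): m/s²

Multiplying the contributions: [kg] · [m/s²]
Adding exponents of each base unit: kg: 1, m: 1, s: -2
SI base units of force: kg·m/s²

The claimed units kg·m/s² match the derived units, so the claim is correct.

Answer: Yes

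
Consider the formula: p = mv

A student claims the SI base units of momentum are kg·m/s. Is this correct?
Units of each symbol in p = mv:
  m (mass): kg
  v (velocity): m/s

Multiplying the contributions: [kg] · [m/s]
Adding exponents of each base unit: kg: 1, m: 1, s: -1
SI base units of momentum: kg·m/s

The claimed units kg·m/s match the derived units, so the claim is correct.

Answer: Yes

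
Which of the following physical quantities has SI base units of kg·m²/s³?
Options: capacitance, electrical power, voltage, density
Checking the SI base units of each option:
  capacitance (C = Q/V): s⁴·A²/(kg·m²)  ✗
  electrical power (P = IV): kg·m²/s³  ✓ matches
  voltage (V = IR): kg·m²/(s³·A)  ✗
  density (ρ = m/V): kg/m³  ✗

Only electrical power has units kg·m²/s³.

Answer: electrical power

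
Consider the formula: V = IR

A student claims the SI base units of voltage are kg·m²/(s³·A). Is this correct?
Units of each symbol in V = IR:
  I (current): A
  R (resistance, in ohms): kg·m²/(s³·A²)

Multiplying the contributions: [A] · [kg·m²/(s³·A²)]
Adding exponents of each base unit: kg: 1, m: 2, s: -3, A: -1
SI base units of voltage: kg·m²/(s³·A)

The claimed units kg·m²/(s³·A) match the derived units, so the claim is correct.

Answer: Yes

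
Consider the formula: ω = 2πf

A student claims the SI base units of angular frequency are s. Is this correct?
Units of each symbol in ω = 2πf:
  f (frequency): 1/s
  The factor 2π is dimensionless.

Multiplying the contributions: [1/s]
Adding exponents of each base unit: s: -1
SI base units of angular frequency: 1/s

The claimed units s (exponents s: 1) do not match the derived units 1/s (exponents s: -1), so the claim is incorrect.

Answer: No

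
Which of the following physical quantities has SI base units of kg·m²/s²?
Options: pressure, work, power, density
Checking the SI base units of each option:
  pressure (P = F/A): kg/(m·s²)  ✗
  work (W = Fd): kg·m²/s²  ✓ matches
  power (P = W/t): kg·m²/s³  ✗
  density (ρ = m/V): kg/m³  ✗

Only work has units kg·m²/s².

Answer: work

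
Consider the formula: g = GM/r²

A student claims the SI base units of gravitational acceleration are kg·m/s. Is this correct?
Units of each symbol in g = GM/r²:
  G (gravitational constant): m³/(kg·s²)
  M (mass): kg
  r (distance): m  → to the power 2 in the denominator, contributes 1/m²

Multiplying the contributions: [m³/(kg·s²)] · [kg] · [1/m²]
Adding exponents of each base unit: m: 1, s: -2
SI base units of gravitational acceleration: m/s²

The claimed units kg·m/s (exponents kg: 1, m: 1, s: -1) do not match the derived units m/s² (exponents m: 1, s: -2), so the claim is incorrect.

Answer: No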